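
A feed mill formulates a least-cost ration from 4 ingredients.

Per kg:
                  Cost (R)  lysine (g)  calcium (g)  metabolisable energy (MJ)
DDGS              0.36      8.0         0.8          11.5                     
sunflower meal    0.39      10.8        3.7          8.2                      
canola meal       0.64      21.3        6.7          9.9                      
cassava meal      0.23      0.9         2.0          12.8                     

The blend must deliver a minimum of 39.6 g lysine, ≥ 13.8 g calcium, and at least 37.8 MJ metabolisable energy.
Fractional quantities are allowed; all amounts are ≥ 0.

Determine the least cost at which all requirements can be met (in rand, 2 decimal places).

Let x1 = kg of DDGS, x2 = kg of sunflower meal, x3 = kg of canola meal, x4 = kg of cassava meal.
min 0.36x1 + 0.39x2 + 0.64x3 + 0.23x4 s.t.:
  8x1 + 10.8x2 + 21.3x3 + 0.9x4 ≥ 39.6   (lysine)
  0.8x1 + 3.7x2 + 6.7x3 + 2x4 ≥ 13.8   (calcium)
  11.5x1 + 8.2x2 + 9.9x3 + 12.8x4 ≥ 37.8   (metabolisable energy)
  x1, x2, x3, x4 ≥ 0.
The minimum-cost mix takes nothing from sunflower meal — only DDGS, canola meal, cassava meal. There the lysine, calcium, metabolisable energy constraints are tight.
Solving gives x1 = 0.4814, x3 = 1.625, x4 = 1.264.
Total cost: 0.36·0.4814 + 0.64·1.625 + 0.23·1.264 = 1.5040.

R1.50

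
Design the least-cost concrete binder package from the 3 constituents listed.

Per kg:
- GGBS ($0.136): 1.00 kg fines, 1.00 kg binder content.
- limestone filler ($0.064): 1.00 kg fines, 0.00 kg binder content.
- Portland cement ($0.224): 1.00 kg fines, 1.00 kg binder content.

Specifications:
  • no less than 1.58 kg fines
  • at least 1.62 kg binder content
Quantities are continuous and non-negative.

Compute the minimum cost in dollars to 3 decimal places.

Treat it as an LP. Let x1 = kg of GGBS, x2 = kg of limestone filler, x3 = kg of Portland cement.
min 0.136x1 + 0.064x2 + 0.224x3 subject to:
  1x1 + 1x2 + 1x3 ≥ 1.58   (fines)
  1x1 + 1x3 ≥ 1.62   (binder content)
  x1, x2, x3 ≥ 0.
The minimum-cost mix takes nothing from limestone filler, Portland cement — only GGBS. The binder content requirement is met with equality.
So GGBS = 1.62 kg.
Hence cost = 0.136·1.62 = $0.22032.

$0.220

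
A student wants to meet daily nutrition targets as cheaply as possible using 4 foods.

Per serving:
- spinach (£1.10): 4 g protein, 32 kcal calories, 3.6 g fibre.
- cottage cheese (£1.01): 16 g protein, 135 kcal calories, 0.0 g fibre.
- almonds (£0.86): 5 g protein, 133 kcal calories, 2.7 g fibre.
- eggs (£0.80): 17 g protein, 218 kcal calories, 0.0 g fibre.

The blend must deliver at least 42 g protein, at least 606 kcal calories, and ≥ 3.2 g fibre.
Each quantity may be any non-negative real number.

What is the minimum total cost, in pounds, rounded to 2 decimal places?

Let x1 = servings of spinach, x2 = servings of cottage cheese, x3 = servings of almonds, x4 = servings of eggs.
Minimize 1.1x1 + 1.01x2 + 0.86x3 + 0.8x4 with:
  4x1 + 16x2 + 5x3 + 17x4 ≥ 42   (protein)
  32x1 + 135x2 + 133x3 + 218x4 ≥ 606   (calories)
  3.6x1 + 2.7x3 ≥ 3.2   (fibre)
  x1, x2, x3, x4 ≥ 0.
The optimal basis is {almonds, eggs}; spinach, cottage cheese drop out. The protein and fibre requirements are met with equality.
That vertex is x3 = 1.185, x4 = 2.122.
Cost = 0.86·1.185 + 0.8·2.122 = 2.7167.

£2.72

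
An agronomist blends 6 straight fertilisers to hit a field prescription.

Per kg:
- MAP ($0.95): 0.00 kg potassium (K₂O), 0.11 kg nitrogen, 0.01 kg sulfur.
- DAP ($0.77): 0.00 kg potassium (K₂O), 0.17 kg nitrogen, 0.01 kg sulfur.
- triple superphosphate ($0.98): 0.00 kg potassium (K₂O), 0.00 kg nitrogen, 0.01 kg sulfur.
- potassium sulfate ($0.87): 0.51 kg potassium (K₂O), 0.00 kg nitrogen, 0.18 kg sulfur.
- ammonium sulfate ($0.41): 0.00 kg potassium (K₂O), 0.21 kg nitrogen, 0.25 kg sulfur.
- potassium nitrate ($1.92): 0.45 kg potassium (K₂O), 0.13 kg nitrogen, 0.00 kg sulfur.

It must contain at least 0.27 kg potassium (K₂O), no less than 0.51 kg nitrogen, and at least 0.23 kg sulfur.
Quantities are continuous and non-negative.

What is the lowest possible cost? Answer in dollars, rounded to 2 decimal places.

$1.46

Treat it as an LP. Let x1 = kg of MAP, x2 = kg of DAP, x3 = kg of triple superphosphate, x4 = kg of potassium sulfate, x5 = kg of ammonium sulfate, x6 = kg of potassium nitrate.
Minimise 0.95x1 + 0.77x2 + 0.98x3 + 0.87x4 + 0.41x5 + 1.92x6 s.t.:
  0.51x4 + 0.45x6 ≥ 0.27   (potassium (K₂O))
  0.11x1 + 0.17x2 + 0.21x5 + 0.13x6 ≥ 0.51   (nitrogen)
  0.01x1 + 0.01x2 + 0.01x3 + 0.18x4 + 0.25x5 ≥ 0.23   (sulfur)
  x1, x2, x3, x4, x5, x6 ≥ 0.
The minimum-cost mix takes nothing from MAP, DAP, triple superphosphate, potassium nitrate — only potassium sulfate, ammonium sulfate. The potassium (K₂O) and nitrogen requirements are met with equality.
That vertex is x4 = 0.5294, x5 = 2.429.
Total cost: 0.87·0.5294 + 0.41·2.429 = 1.4565.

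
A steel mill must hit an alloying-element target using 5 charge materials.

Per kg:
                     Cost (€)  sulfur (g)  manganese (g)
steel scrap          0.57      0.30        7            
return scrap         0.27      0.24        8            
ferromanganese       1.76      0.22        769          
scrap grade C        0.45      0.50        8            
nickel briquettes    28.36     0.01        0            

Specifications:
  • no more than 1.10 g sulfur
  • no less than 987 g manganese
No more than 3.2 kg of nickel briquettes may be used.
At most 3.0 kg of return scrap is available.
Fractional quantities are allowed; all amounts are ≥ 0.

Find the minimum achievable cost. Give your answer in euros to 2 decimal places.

Let x1 = kg of steel scrap, x2 = kg of return scrap, x3 = kg of ferromanganese, x4 = kg of scrap grade C, x5 = kg of nickel briquettes.
Minimise 0.57x1 + 0.27x2 + 1.76x3 + 0.45x4 + 28.36x5 subject to:
  0.3x1 + 0.24x2 + 0.22x3 + 0.5x4 + 0.01x5 ≤ 1.1   (sulfur)
  7x1 + 8x2 + 769x3 + 8x4 ≥ 987   (manganese)
  x5 ≤ 3.2
  x2 ≤ 3
  x1, x2, x3, x4, x5 ≥ 0.
The minimum-cost mix takes nothing from steel scrap, return scrap, scrap grade C, nickel briquettes — only ferromanganese. Binding constraint: manganese.
Solving gives x3 = 1.283.
Hence cost = 1.76·1.283 = €2.2581.

€2.26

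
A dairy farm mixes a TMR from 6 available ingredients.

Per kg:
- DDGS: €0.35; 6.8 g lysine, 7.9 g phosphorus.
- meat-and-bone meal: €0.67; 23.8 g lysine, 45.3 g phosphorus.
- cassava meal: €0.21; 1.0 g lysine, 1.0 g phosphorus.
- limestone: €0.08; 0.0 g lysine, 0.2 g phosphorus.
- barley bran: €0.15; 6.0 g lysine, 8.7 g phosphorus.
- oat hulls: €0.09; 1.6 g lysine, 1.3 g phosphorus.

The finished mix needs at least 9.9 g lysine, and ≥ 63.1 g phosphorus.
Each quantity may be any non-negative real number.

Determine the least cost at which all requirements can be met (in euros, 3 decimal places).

Let x1 = kg of DDGS, x2 = kg of meat-and-bone meal, x3 = kg of cassava meal, x4 = kg of limestone, x5 = kg of barley bran, x6 = kg of oat hulls.
min 0.35x1 + 0.67x2 + 0.21x3 + 0.08x4 + 0.15x5 + 0.09x6 subject to:
  6.8x1 + 23.8x2 + 1x3 + 6x5 + 1.6x6 ≥ 9.9   (lysine)
  7.9x1 + 45.3x2 + 1x3 + 0.2x4 + 8.7x5 + 1.3x6 ≥ 63.1   (phosphorus)
  x1, x2, x3, x4, x5, x6 ≥ 0.
The optimal basis is {meat-and-bone meal}; DDGS, cassava meal, limestone, barley bran, oat hulls drop out. The phosphorus requirement is met with equality.
Optimal quantities: meat-and-bone meal = 1.393 kg.
Hence cost = 0.67·1.393 = €0.93331.

€0.933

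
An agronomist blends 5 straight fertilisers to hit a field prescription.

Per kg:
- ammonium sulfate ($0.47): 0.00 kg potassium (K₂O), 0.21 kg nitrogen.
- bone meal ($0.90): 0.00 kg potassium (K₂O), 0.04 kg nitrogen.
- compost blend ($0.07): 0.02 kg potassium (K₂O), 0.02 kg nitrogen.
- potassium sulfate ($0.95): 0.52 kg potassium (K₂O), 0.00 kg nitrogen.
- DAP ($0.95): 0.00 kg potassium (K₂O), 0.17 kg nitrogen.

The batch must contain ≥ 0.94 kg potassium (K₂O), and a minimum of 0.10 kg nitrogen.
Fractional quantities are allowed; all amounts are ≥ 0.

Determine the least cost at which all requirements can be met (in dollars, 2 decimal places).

$1.88

Treat it as an LP. Let x1 = kg of ammonium sulfate, x2 = kg of bone meal, x3 = kg of compost blend, x4 = kg of potassium sulfate, x5 = kg of DAP.
Minimize 0.47x1 + 0.9x2 + 0.07x3 + 0.95x4 + 0.95x5 subject to:
  0.02x3 + 0.52x4 ≥ 0.94   (potassium (K₂O))
  0.21x1 + 0.04x2 + 0.02x3 + 0.17x5 ≥ 0.1   (nitrogen)
  x1, x2, x3, x4, x5 ≥ 0.
The minimum-cost mix takes nothing from ammonium sulfate, bone meal, DAP — only compost blend, potassium sulfate. The potassium (K₂O) and nitrogen requirements are met with equality.
So compost blend = 5 kg, potassium sulfate = 1.615 kg.
Hence cost = 0.07·5 + 0.95·1.615 = $1.8843.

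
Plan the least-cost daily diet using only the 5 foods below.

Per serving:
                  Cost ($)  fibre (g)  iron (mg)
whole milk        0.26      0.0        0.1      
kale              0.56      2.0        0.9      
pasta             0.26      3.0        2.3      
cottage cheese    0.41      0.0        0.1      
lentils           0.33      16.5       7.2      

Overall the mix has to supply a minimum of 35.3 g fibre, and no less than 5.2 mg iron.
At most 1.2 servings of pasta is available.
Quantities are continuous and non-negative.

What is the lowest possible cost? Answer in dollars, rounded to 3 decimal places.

$0.706

Let x1 = servings of whole milk, x2 = servings of kale, x3 = servings of pasta, x4 = servings of cottage cheese, x5 = servings of lentils.
Minimize 0.26x1 + 0.56x2 + 0.26x3 + 0.41x4 + 0.33x5 s.t.:
  2x2 + 3x3 + 16.5x5 ≥ 35.3   (fibre)
  0.1x1 + 0.9x2 + 2.3x3 + 0.1x4 + 7.2x5 ≥ 5.2   (iron)
  x3 ≤ 1.2
  x1, x2, x3, x4, x5 ≥ 0.
At the optimum only lentils is positive (whole milk, kale, pasta, cottage cheese = 0). There the fibre constraint is tight.
Optimal quantities: lentils = 2.139 servings.
Cost = 0.33·2.139 = 0.70587.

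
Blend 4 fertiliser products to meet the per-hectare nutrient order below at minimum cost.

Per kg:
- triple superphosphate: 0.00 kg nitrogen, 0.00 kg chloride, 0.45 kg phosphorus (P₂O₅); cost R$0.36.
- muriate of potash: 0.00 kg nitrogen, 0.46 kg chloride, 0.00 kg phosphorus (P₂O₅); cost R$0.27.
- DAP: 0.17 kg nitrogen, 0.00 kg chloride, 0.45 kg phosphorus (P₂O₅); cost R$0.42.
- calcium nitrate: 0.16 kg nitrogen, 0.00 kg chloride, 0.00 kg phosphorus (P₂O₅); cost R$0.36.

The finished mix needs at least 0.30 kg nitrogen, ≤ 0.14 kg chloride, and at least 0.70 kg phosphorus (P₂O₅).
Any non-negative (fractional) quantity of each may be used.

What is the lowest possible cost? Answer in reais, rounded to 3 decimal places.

This is a linear program. Let x1 = kg of triple superphosphate, x2 = kg of muriate of potash, x3 = kg of DAP, x4 = kg of calcium nitrate.
Minimise 0.36x1 + 0.27x2 + 0.42x3 + 0.36x4 subject to:
  0.17x3 + 0.16x4 ≥ 0.3   (nitrogen)
  0.46x2 ≤ 0.14   (chloride)
  0.45x1 + 0.45x3 ≥ 0.7   (phosphorus (P₂O₅))
  x1, x2, x3, x4 ≥ 0.
At the optimum only DAP, calcium nitrate are positive (triple superphosphate, muriate of potash = 0). Binding constraints: nitrogen and phosphorus (P₂O₅).
So DAP = 1.5556 kg, calcium nitrate = 0.22222 kg.
Hence cost = 0.42·1.5556 + 0.36·0.22222 = R$0.73335.

R$0.733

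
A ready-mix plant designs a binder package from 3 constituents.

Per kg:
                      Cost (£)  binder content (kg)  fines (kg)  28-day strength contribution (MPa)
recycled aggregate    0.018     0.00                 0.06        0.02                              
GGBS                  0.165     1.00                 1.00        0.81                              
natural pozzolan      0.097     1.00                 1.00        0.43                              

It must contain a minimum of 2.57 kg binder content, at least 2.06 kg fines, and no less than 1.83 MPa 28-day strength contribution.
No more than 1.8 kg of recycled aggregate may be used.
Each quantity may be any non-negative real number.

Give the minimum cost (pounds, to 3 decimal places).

Let x1 = kg of recycled aggregate, x2 = kg of GGBS, x3 = kg of natural pozzolan.
min 0.018x1 + 0.165x2 + 0.097x3 s.t.:
  1x2 + 1x3 ≥ 2.57   (binder content)
  0.06x1 + 1x2 + 1x3 ≥ 2.06   (fines)
  0.02x1 + 0.81x2 + 0.43x3 ≥ 1.83   (28-day strength contribution)
  x1 ≤ 1.8
  x1, x2, x3 ≥ 0.
The minimum-cost mix takes nothing from recycled aggregate — only GGBS, natural pozzolan. The binder content and 28-day strength contribution requirements are met with equality.
Optimal quantities: GGBS = 1.908 kg, natural pozzolan = 0.6624 kg.
Hence cost = 0.165·1.908 + 0.097·0.6624 = £0.37907.

£0.379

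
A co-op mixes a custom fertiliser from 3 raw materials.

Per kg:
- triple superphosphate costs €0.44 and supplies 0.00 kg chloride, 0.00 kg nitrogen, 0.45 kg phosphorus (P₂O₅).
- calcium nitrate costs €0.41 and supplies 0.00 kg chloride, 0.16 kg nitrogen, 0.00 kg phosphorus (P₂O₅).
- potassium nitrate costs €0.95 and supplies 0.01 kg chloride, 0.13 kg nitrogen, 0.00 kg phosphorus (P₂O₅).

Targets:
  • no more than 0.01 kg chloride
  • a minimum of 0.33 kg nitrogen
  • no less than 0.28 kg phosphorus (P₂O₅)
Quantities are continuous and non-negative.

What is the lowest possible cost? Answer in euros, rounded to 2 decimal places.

This is a linear program. Let x1 = kg of triple superphosphate, x2 = kg of calcium nitrate, x3 = kg of potassium nitrate.
Minimize 0.44x1 + 0.41x2 + 0.95x3 subject to:
  0.01x3 ≤ 0.01   (chloride)
  0.16x2 + 0.13x3 ≥ 0.33   (nitrogen)
  0.45x1 ≥ 0.28   (phosphorus (P₂O₅))
  x1, x2, x3 ≥ 0.
The optimal basis is {triple superphosphate, calcium nitrate}; potassium nitrate drops out. The nitrogen and phosphorus (P₂O₅) requirements are met with equality.
So triple superphosphate = 0.6222 kg, calcium nitrate = 2.062 kg.
Hence cost = 0.44·0.6222 + 0.41·2.062 = €1.1192.

€1.12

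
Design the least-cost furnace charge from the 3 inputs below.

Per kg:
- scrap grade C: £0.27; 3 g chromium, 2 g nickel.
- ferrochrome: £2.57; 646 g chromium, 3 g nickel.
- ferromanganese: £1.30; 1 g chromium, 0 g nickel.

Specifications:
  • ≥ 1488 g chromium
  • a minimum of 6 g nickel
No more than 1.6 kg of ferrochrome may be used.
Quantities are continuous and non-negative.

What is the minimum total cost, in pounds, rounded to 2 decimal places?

Let x1 = kg of scrap grade C, x2 = kg of ferrochrome, x3 = kg of ferromanganese.
Minimise 0.27x1 + 2.57x2 + 1.3x3 with:
  3x1 + 646x2 + 1x3 ≥ 1488   (chromium)
  2x1 + 3x2 ≥ 6   (nickel)
  x2 ≤ 1.6
  x1, x2, x3 ≥ 0.
The minimum-cost mix takes nothing from ferromanganese — only scrap grade C, ferrochrome. The chromium and the ferrochrome cap requirements are met with equality.
So scrap grade C = 151.47 kg, ferrochrome = 1.6 kg.
Total cost: 0.27·151.47 + 2.57·1.6 = 45.0089.

£45.01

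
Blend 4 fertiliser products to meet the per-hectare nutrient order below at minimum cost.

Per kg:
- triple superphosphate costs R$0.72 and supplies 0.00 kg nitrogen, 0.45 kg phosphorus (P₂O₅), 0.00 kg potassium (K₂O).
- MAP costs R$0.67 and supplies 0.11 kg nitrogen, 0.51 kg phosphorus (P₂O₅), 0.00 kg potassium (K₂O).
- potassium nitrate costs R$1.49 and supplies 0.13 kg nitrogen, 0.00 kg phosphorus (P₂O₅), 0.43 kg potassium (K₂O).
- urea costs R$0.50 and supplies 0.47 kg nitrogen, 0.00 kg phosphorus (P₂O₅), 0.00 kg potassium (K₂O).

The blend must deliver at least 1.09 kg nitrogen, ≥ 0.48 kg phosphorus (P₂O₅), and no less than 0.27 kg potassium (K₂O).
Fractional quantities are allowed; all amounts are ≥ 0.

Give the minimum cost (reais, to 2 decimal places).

R$2.53

This is a linear program. Let x1 = kg of triple superphosphate, x2 = kg of MAP, x3 = kg of potassium nitrate, x4 = kg of urea.
Minimise 0.72x1 + 0.67x2 + 1.49x3 + 0.5x4 s.t.:
  0.11x2 + 0.13x3 + 0.47x4 ≥ 1.09   (nitrogen)
  0.45x1 + 0.51x2 ≥ 0.48   (phosphorus (P₂O₅))
  0.43x3 ≥ 0.27   (potassium (K₂O))
  x1, x2, x3, x4 ≥ 0.
At the optimum only MAP, potassium nitrate, urea are positive (triple superphosphate = 0). Binding constraints: nitrogen, phosphorus (P₂O₅), potassium (K₂O).
Optimal quantities: MAP = 0.9412 kg, potassium nitrate = 0.6279 kg, urea = 1.925 kg.
Objective = 0.67·0.9412 + 1.49·0.6279 + 0.5·1.925 = 2.5287.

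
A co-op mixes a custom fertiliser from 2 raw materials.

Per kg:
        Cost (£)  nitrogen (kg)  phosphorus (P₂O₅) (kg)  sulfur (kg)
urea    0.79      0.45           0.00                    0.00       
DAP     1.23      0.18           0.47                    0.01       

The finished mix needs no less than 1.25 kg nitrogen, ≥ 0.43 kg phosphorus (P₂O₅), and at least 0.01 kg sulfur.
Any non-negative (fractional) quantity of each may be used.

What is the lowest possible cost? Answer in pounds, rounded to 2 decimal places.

Set it up as a linear program. Let x1 = kg of urea, x2 = kg of DAP.
Minimize 0.79x1 + 1.23x2 subject to:
  0.45x1 + 0.18x2 ≥ 1.25   (nitrogen)
  0.47x2 ≥ 0.43   (phosphorus (P₂O₅))
  0.01x2 ≥ 0.01   (sulfur)
  x1, x2 ≥ 0.
Both inputs are positive at the optimum. The nitrogen and sulfur requirements are met with equality.
Solving gives x1 = 2.378, x2 = 1.
Objective = 0.79·2.378 + 1.23·1 = 3.1086.

£3.11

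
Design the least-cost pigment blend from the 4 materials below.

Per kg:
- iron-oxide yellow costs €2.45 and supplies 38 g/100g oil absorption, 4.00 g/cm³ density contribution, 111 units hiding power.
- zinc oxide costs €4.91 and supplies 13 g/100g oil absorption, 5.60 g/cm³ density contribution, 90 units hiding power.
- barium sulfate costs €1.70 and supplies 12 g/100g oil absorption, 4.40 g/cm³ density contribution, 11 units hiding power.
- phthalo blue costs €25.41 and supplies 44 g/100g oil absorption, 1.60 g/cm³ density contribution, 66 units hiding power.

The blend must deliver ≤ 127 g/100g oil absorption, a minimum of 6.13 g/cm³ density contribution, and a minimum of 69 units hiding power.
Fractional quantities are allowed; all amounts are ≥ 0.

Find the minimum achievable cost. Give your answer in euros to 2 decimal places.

This is a linear program. Let x1 = kg of iron-oxide yellow, x2 = kg of zinc oxide, x3 = kg of barium sulfate, x4 = kg of phthalo blue.
min 2.45x1 + 4.91x2 + 1.7x3 + 25.41x4 subject to:
  38x1 + 13x2 + 12x3 + 44x4 ≤ 127   (oil absorption)
  4x1 + 5.6x2 + 4.4x3 + 1.6x4 ≥ 6.13   (density contribution)
  111x1 + 90x2 + 11x3 + 66x4 ≥ 69   (hiding power)
  x1, x2, x3, x4 ≥ 0.
At the optimum only iron-oxide yellow, barium sulfate are positive (zinc oxide, phthalo blue = 0). Binding constraints: density contribution and hiding power.
So iron-oxide yellow = 0.5314 kg, barium sulfate = 0.9101 kg.
Hence cost = 2.45·0.5314 + 1.7·0.9101 = €2.8491.

€2.85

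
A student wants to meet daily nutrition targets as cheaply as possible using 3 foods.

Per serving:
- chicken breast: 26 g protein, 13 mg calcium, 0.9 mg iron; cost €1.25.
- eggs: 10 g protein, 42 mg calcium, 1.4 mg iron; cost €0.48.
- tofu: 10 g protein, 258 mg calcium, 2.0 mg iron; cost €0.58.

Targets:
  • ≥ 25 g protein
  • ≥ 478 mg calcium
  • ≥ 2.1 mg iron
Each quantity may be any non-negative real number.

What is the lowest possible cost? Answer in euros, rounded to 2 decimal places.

€1.37

Let x1 = servings of chicken breast, x2 = servings of eggs, x3 = servings of tofu.
Minimise 1.25x1 + 0.48x2 + 0.58x3 s.t.:
  26x1 + 10x2 + 10x3 ≥ 25   (protein)
  13x1 + 42x2 + 258x3 ≥ 478   (calcium)
  0.9x1 + 1.4x2 + 2x3 ≥ 2.1   (iron)
  x1, x2, x3 ≥ 0.
At the optimum only eggs, tofu are positive (chicken breast = 0). The protein and calcium requirements are met with equality.
Solving gives x2 = 0.7731, x3 = 1.727.
Total cost: 0.48·0.7731 + 0.58·1.727 = 1.3727.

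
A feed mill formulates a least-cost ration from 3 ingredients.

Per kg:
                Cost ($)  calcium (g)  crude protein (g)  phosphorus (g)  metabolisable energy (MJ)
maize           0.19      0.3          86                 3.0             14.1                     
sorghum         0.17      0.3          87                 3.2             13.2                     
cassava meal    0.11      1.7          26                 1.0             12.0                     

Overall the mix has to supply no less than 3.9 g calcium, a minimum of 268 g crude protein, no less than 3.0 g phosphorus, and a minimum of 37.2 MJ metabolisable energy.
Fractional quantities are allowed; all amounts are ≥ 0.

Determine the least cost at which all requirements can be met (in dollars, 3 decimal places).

$0.633

Let x1 = kg of maize, x2 = kg of sorghum, x3 = kg of cassava meal.
min 0.19x1 + 0.17x2 + 0.11x3 s.t.:
  0.3x1 + 0.3x2 + 1.7x3 ≥ 3.9   (calcium)
  86x1 + 87x2 + 26x3 ≥ 268   (crude protein)
  3x1 + 3.2x2 + 1x3 ≥ 3   (phosphorus)
  14.1x1 + 13.2x2 + 12x3 ≥ 37.2   (metabolisable energy)
  x1, x2, x3 ≥ 0.
The minimum-cost mix takes nothing from maize — only sorghum, cassava meal. There the calcium and crude protein constraints are tight.
Optimal quantities: sorghum = 2.528 kg, cassava meal = 1.848 kg.
Objective = 0.17·2.528 + 0.11·1.848 = 0.63304.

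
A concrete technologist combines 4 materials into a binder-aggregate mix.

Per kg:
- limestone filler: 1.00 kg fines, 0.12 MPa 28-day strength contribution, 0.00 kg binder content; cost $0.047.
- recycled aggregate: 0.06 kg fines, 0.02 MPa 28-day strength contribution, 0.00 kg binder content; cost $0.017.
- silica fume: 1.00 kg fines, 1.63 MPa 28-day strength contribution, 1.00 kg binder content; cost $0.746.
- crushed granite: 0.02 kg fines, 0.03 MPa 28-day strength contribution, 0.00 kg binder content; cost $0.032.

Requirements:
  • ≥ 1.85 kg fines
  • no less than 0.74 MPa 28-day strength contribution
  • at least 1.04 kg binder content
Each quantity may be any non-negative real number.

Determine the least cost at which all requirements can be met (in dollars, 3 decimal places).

Set it up as a linear program. Let x1 = kg of limestone filler, x2 = kg of recycled aggregate, x3 = kg of silica fume, x4 = kg of crushed granite.
min 0.047x1 + 0.017x2 + 0.746x3 + 0.032x4 subject to:
  1x1 + 0.06x2 + 1x3 + 0.02x4 ≥ 1.85   (fines)
  0.12x1 + 0.02x2 + 1.63x3 + 0.03x4 ≥ 0.74   (28-day strength contribution)
  1x3 ≥ 1.04   (binder content)
  x1, x2, x3, x4 ≥ 0.
At the optimum only limestone filler, silica fume are positive (recycled aggregate, crushed granite = 0). Binding constraints: fines and binder content.
Solving gives x1 = 0.81, x3 = 1.04.
Cost = 0.047·0.81 + 0.746·1.04 = 0.81391.

$0.814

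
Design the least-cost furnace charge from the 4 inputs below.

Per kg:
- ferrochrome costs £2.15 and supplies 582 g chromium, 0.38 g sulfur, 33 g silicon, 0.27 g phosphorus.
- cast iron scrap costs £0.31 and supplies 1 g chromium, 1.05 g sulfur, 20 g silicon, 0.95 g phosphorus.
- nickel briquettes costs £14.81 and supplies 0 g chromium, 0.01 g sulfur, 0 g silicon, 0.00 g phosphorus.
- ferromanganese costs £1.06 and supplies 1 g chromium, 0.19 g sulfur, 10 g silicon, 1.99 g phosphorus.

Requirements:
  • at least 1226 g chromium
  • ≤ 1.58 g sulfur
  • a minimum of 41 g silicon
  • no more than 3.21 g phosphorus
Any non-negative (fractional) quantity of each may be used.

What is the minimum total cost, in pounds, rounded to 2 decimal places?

Set it up as a linear program. Let x1 = kg of ferrochrome, x2 = kg of cast iron scrap, x3 = kg of nickel briquettes, x4 = kg of ferromanganese.
Minimize 2.15x1 + 0.31x2 + 14.81x3 + 1.06x4 s.t.:
  582x1 + 1x2 + 1x4 ≥ 1226   (chromium)
  0.38x1 + 1.05x2 + 0.01x3 + 0.19x4 ≤ 1.58   (sulfur)
  33x1 + 20x2 + 10x4 ≥ 41   (silicon)
  0.27x1 + 0.95x2 + 1.99x4 ≤ 3.21   (phosphorus)
  x1, x2, x3, x4 ≥ 0.
The cheapest feasible vertex uses only ferrochrome; cast iron scrap, nickel briquettes, ferromanganese are not used. The chromium requirement is met with equality.
Optimal quantities: ferrochrome = 2.107 kg.
Hence cost = 2.15·2.107 = £4.5301.

£4.53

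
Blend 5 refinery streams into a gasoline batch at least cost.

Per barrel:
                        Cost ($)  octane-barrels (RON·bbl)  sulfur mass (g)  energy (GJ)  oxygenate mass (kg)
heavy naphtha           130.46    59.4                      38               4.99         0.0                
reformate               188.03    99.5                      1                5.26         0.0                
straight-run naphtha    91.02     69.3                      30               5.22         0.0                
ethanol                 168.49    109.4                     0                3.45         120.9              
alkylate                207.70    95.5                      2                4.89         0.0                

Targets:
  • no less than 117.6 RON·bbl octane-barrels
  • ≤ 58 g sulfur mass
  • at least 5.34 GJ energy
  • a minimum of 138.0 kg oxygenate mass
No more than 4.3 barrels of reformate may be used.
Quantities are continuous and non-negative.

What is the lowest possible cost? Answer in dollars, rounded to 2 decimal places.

Let x1 = barrels of heavy naphtha, x2 = barrels of reformate, x3 = barrels of straight-run naphtha, x4 = barrels of ethanol, x5 = barrels of alkylate.
Minimize 130.46x1 + 188.03x2 + 91.02x3 + 168.49x4 + 207.7x5 s.t.:
  59.4x1 + 99.5x2 + 69.3x3 + 109.4x4 + 95.5x5 ≥ 117.6   (octane-barrels)
  38x1 + 1x2 + 30x3 + 2x5 ≤ 58   (sulfur mass)
  4.99x1 + 5.26x2 + 5.22x3 + 3.45x4 + 4.89x5 ≥ 5.34   (energy)
  120.9x4 ≥ 138   (oxygenate mass)
  x2 ≤ 4.3
  x1, x2, x3, x4, x5 ≥ 0.
The optimal basis is {straight-run naphtha, ethanol}; heavy naphtha, reformate, alkylate drop out. Binding constraints: energy and oxygenate mass.
That vertex is x3 = 0.268589, x4 = 1.14144.
Cost = 91.02·0.268589 + 168.49·1.14144 = 216.7682.

$216.77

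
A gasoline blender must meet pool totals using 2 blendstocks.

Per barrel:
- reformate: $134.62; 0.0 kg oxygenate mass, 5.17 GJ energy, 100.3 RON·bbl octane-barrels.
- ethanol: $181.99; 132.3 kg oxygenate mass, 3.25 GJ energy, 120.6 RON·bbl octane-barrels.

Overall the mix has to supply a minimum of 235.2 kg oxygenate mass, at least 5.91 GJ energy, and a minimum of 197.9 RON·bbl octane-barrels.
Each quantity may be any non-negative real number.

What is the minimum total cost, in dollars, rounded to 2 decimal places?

This is a linear program. Let x1 = barrels of reformate, x2 = barrels of ethanol.
Minimize 134.62x1 + 181.99x2 s.t.:
  132.3x2 ≥ 235.2   (oxygenate mass)
  5.17x1 + 3.25x2 ≥ 5.91   (energy)
  100.3x1 + 120.6x2 ≥ 197.9   (octane-barrels)
  x1, x2 ≥ 0.
Both inputs are positive at the optimum. There the oxygenate mass and energy constraints are tight.
Optimal quantities: reformate = 0.025575 barrels, ethanol = 1.7778 barrels.
Hence cost = 134.62·0.025575 + 181.99·1.7778 = $326.9847.

$326.98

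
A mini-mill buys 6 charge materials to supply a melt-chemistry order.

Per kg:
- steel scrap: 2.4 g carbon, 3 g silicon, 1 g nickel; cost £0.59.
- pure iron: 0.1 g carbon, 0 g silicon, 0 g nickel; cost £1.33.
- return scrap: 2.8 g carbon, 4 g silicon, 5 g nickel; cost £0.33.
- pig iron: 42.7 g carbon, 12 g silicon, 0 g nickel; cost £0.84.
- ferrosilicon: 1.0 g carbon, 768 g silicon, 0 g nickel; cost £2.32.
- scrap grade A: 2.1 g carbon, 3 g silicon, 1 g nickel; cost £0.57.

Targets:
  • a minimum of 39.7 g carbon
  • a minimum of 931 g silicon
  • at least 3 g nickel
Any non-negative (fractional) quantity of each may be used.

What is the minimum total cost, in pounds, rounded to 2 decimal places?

£3.70

Set it up as a linear program. Let x1 = kg of steel scrap, x2 = kg of pure iron, x3 = kg of return scrap, x4 = kg of pig iron, x5 = kg of ferrosilicon, x6 = kg of scrap grade A.
min 0.59x1 + 1.33x2 + 0.33x3 + 0.84x4 + 2.32x5 + 0.57x6 with:
  2.4x1 + 0.1x2 + 2.8x3 + 42.7x4 + 1x5 + 2.1x6 ≥ 39.7   (carbon)
  3x1 + 4x3 + 12x4 + 768x5 + 3x6 ≥ 931   (silicon)
  1x1 + 5x3 + 1x6 ≥ 3   (nickel)
  x1, x2, x3, x4, x5, x6 ≥ 0.
At the optimum only return scrap, pig iron, ferrosilicon are positive (steel scrap, pure iron, scrap grade A = 0). There the carbon, silicon, nickel constraints are tight.
That vertex is x3 = 0.6, x4 = 0.8624, x5 = 1.196.
Hence cost = 0.33·0.6 + 0.84·0.8624 + 2.32·1.196 = £3.6971.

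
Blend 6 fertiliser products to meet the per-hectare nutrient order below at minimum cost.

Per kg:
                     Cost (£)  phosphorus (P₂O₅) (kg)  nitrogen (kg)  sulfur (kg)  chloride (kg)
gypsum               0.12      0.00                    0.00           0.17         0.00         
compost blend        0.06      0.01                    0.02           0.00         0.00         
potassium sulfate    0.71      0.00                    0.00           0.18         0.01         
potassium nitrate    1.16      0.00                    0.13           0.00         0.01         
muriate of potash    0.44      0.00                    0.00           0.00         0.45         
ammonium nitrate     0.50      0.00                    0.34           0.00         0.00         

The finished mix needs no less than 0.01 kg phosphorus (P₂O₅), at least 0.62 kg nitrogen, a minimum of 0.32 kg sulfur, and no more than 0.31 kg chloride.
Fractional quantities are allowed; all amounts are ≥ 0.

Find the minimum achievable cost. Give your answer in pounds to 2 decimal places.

£1.17

Let x1 = kg of gypsum, x2 = kg of compost blend, x3 = kg of potassium sulfate, x4 = kg of potassium nitrate, x5 = kg of muriate of potash, x6 = kg of ammonium nitrate.
min 0.12x1 + 0.06x2 + 0.71x3 + 1.16x4 + 0.44x5 + 0.5x6 subject to:
  0.01x2 ≥ 0.01   (phosphorus (P₂O₅))
  0.02x2 + 0.13x4 + 0.34x6 ≥ 0.62   (nitrogen)
  0.17x1 + 0.18x3 ≥ 0.32   (sulfur)
  0.01x3 + 0.01x4 + 0.45x5 ≤ 0.31   (chloride)
  x1, x2, x3, x4, x5, x6 ≥ 0.
At the optimum only gypsum, compost blend, ammonium nitrate are positive (potassium sulfate, potassium nitrate, muriate of potash = 0). The phosphorus (P₂O₅), nitrogen, sulfur requirements are met with equality.
Optimal quantities: gypsum = 1.882 kg, compost blend = 1 kg, ammonium nitrate = 1.765 kg.
Cost = 0.12·1.882 + 0.06·1 + 0.5·1.765 = 1.1683.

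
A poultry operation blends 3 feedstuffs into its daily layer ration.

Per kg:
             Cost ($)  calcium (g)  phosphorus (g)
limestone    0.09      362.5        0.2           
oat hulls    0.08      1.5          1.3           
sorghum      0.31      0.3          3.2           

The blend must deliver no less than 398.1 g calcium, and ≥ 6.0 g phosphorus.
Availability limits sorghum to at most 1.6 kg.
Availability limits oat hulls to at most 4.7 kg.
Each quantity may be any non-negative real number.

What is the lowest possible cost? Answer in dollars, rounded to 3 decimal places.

$0.453

Let x1 = kg of limestone, x2 = kg of oat hulls, x3 = kg of sorghum.
Minimise 0.09x1 + 0.08x2 + 0.31x3 with:
  362.5x1 + 1.5x2 + 0.3x3 ≥ 398.1   (calcium)
  0.2x1 + 1.3x2 + 3.2x3 ≥ 6   (phosphorus)
  x3 ≤ 1.6
  x2 ≤ 4.7
  x1, x2, x3 ≥ 0.
The minimum-cost mix takes nothing from sorghum — only limestone, oat hulls. There the calcium and phosphorus constraints are tight.
So limestone = 1.08 kg, oat hulls = 4.449 kg.
Objective = 0.09·1.08 + 0.08·4.449 = 0.45312.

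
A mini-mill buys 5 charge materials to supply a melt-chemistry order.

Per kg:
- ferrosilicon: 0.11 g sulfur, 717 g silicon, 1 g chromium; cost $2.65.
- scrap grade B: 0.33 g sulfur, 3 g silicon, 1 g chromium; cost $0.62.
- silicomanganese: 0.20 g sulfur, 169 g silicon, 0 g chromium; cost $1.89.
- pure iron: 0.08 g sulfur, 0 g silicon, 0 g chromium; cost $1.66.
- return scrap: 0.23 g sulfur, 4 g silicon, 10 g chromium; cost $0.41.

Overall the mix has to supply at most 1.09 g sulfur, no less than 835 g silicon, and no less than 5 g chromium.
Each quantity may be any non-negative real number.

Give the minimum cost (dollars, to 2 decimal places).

This is a linear program. Let x1 = kg of ferrosilicon, x2 = kg of scrap grade B, x3 = kg of silicomanganese, x4 = kg of pure iron, x5 = kg of return scrap.
Minimize 2.65x1 + 0.62x2 + 1.89x3 + 1.66x4 + 0.41x5 with:
  0.11x1 + 0.33x2 + 0.2x3 + 0.08x4 + 0.23x5 ≤ 1.09   (sulfur)
  717x1 + 3x2 + 169x3 + 4x5 ≥ 835   (silicon)
  1x1 + 1x2 + 10x5 ≥ 5   (chromium)
  x1, x2, x3, x4, x5 ≥ 0.
The optimal basis is {ferrosilicon, return scrap}; scrap grade B, silicomanganese, pure iron drop out. Binding constraints: silicon and chromium.
Optimal quantities: ferrosilicon = 1.162 kg, return scrap = 0.3838 kg.
Hence cost = 2.65·1.162 + 0.41·0.3838 = $3.2367.

$3.24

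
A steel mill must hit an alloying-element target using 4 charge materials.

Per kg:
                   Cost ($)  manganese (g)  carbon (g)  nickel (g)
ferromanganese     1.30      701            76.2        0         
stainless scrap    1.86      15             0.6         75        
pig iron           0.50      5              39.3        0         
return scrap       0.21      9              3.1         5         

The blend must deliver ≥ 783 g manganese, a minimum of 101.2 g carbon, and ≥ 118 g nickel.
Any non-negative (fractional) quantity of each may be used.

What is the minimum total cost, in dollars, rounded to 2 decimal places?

$4.56

Let x1 = kg of ferromanganese, x2 = kg of stainless scrap, x3 = kg of pig iron, x4 = kg of return scrap.
Minimise 1.3x1 + 1.86x2 + 0.5x3 + 0.21x4 s.t.:
  701x1 + 15x2 + 5x3 + 9x4 ≥ 783   (manganese)
  76.2x1 + 0.6x2 + 39.3x3 + 3.1x4 ≥ 101.2   (carbon)
  75x2 + 5x4 ≥ 118   (nickel)
  x1, x2, x3, x4 ≥ 0.
The cheapest feasible vertex uses only ferromanganese, stainless scrap, pig iron; return scrap is not used. Binding constraints: manganese, carbon, nickel.
Optimal quantities: ferromanganese = 1.08 kg, stainless scrap = 1.573 kg, pig iron = 0.4569 kg.
Total cost: 1.3·1.08 + 1.86·1.573 + 0.5·0.4569 = 4.5582.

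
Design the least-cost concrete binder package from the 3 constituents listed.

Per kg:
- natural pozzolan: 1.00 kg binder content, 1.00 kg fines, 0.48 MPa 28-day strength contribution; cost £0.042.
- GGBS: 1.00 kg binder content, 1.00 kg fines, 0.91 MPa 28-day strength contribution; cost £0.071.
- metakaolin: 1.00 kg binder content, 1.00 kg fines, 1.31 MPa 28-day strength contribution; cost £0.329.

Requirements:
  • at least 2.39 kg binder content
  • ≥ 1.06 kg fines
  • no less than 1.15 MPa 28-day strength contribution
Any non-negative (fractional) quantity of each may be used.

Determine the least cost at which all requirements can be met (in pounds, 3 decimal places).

£0.101

Treat it as an LP. Let x1 = kg of natural pozzolan, x2 = kg of GGBS, x3 = kg of metakaolin.
Minimise 0.042x1 + 0.071x2 + 0.329x3 subject to:
  1x1 + 1x2 + 1x3 ≥ 2.39   (binder content)
  1x1 + 1x2 + 1x3 ≥ 1.06   (fines)
  0.48x1 + 0.91x2 + 1.31x3 ≥ 1.15   (28-day strength contribution)
  x1, x2, x3 ≥ 0.
At the optimum only natural pozzolan, GGBS are positive (metakaolin = 0). Binding constraints: binder content and 28-day strength contribution.
Optimal quantities: natural pozzolan = 2.383 kg, GGBS = 0.006512 kg.
Hence cost = 0.042·2.383 + 0.071·0.006512 = £0.10055.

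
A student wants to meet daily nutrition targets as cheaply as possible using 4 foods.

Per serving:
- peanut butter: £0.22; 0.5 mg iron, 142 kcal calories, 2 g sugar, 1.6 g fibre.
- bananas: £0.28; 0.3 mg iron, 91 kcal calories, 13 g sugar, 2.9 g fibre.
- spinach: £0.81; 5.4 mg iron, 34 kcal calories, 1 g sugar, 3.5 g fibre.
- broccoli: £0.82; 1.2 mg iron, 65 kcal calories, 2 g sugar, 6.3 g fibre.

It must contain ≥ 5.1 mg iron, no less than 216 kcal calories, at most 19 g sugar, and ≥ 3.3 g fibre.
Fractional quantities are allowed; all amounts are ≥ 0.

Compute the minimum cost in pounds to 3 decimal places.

£0.957

Let x1 = servings of peanut butter, x2 = servings of bananas, x3 = servings of spinach, x4 = servings of broccoli.
min 0.22x1 + 0.28x2 + 0.81x3 + 0.82x4 subject to:
  0.5x1 + 0.3x2 + 5.4x3 + 1.2x4 ≥ 5.1   (iron)
  142x1 + 91x2 + 34x3 + 65x4 ≥ 216   (calories)
  2x1 + 13x2 + 1x3 + 2x4 ≤ 19   (sugar)
  1.6x1 + 2.9x2 + 3.5x3 + 6.3x4 ≥ 3.3   (fibre)
  x1, x2, x3, x4 ≥ 0.
The cheapest feasible vertex uses only peanut butter, spinach; bananas, broccoli are not used. There the iron and calories constraints are tight.
Solving gives x1 = 1.324, x3 = 0.8218.
Hence cost = 0.22·1.324 + 0.81·0.8218 = £0.95694.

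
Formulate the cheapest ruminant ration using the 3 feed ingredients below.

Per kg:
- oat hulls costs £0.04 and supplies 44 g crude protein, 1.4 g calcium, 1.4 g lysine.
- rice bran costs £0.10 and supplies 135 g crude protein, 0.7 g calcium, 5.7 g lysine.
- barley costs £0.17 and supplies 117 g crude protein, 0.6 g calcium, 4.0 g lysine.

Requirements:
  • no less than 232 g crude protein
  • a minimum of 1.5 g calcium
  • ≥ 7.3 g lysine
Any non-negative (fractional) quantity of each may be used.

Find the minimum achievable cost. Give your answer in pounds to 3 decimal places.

£0.174

This is a linear program. Let x1 = kg of oat hulls, x2 = kg of rice bran, x3 = kg of barley.
Minimise 0.04x1 + 0.1x2 + 0.17x3 with:
  44x1 + 135x2 + 117x3 ≥ 232   (crude protein)
  1.4x1 + 0.7x2 + 0.6x3 ≥ 1.5   (calcium)
  1.4x1 + 5.7x2 + 4x3 ≥ 7.3   (lysine)
  x1, x2, x3 ≥ 0.
The optimal basis is {oat hulls, rice bran}; barley drops out. Binding constraints: crude protein and calcium.
That vertex is x1 = 0.2535, x2 = 1.636.
Cost = 0.04·0.2535 + 0.1·1.636 = 0.17374.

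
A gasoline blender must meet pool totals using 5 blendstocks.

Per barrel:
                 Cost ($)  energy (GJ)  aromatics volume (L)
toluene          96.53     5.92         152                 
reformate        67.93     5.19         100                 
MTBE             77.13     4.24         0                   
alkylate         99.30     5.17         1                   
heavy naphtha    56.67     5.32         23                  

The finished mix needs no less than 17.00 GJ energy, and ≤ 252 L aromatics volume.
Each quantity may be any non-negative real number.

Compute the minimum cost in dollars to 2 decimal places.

$181.09

Let x1 = barrels of toluene, x2 = barrels of reformate, x3 = barrels of MTBE, x4 = barrels of alkylate, x5 = barrels of heavy naphtha.
min 96.53x1 + 67.93x2 + 77.13x3 + 99.3x4 + 56.67x5 subject to:
  5.92x1 + 5.19x2 + 4.24x3 + 5.17x4 + 5.32x5 ≥ 17   (energy)
  152x1 + 100x2 + 1x4 + 23x5 ≤ 252   (aromatics volume)
  x1, x2, x3, x4, x5 ≥ 0.
The cheapest feasible vertex uses only heavy naphtha; toluene, reformate, MTBE, alkylate are not used. The energy requirement is met with equality.
That vertex is x5 = 3.1955.
Cost = 56.67·3.1955 = 181.0890.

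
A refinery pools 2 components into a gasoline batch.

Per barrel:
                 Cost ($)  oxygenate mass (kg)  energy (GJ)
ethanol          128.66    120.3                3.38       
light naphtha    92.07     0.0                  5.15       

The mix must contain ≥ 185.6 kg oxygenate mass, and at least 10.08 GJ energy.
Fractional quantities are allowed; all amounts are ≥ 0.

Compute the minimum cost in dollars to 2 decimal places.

This is a linear program. Let x1 = barrels of ethanol, x2 = barrels of light naphtha.
Minimize 128.66x1 + 92.07x2 with:
  120.3x1 ≥ 185.6   (oxygenate mass)
  3.38x1 + 5.15x2 ≥ 10.08   (energy)
  x1, x2 ≥ 0.
Both inputs are positive at the optimum. There the oxygenate mass and energy constraints are tight.
That vertex is x1 = 1.5428, x2 = 0.94472.
Cost = 128.66·1.5428 + 92.07·0.94472 = 285.4770.

$285.48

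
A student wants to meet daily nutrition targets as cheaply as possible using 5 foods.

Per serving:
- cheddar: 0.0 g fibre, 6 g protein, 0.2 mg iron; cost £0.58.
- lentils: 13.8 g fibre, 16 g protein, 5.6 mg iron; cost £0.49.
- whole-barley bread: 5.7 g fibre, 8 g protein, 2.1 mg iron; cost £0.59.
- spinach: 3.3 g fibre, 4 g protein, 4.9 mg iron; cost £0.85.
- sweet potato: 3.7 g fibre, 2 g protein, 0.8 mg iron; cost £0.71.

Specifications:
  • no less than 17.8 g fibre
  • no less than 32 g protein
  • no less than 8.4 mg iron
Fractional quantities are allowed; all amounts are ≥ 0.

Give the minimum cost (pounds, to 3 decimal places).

Treat it as an LP. Let x1 = servings of cheddar, x2 = servings of lentils, x3 = servings of whole-barley bread, x4 = servings of spinach, x5 = servings of sweet potato.
Minimise 0.58x1 + 0.49x2 + 0.59x3 + 0.85x4 + 0.71x5 s.t.:
  13.8x2 + 5.7x3 + 3.3x4 + 3.7x5 ≥ 17.8   (fibre)
  6x1 + 16x2 + 8x3 + 4x4 + 2x5 ≥ 32   (protein)
  0.2x1 + 5.6x2 + 2.1x3 + 4.9x4 + 0.8x5 ≥ 8.4   (iron)
  x1, x2, x3, x4, x5 ≥ 0.
The optimal basis is {lentils}; cheddar, whole-barley bread, spinach, sweet potato drop out. The protein requirement is met with equality.
So lentils = 2 servings.
Cost = 0.49·2 = 0.98000.

£0.980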